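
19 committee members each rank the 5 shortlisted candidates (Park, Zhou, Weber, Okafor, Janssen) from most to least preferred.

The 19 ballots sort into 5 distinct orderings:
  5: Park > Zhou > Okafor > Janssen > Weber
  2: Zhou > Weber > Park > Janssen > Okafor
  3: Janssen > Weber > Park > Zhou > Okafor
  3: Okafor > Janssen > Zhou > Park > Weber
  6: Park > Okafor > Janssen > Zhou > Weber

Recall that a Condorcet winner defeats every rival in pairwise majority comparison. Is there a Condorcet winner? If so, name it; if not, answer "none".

Park

Pairwise majorities:
Park vs Zhou: Park wins 14–5.
Park vs Weber: Park wins 14–5.
Park–Okafor: Park 16–3.
Park–Janssen: Park 13–6.
Zhou vs Weber: Zhou, 16–3.
Zhou vs Okafor: Zhou, 10–9.
Zhou vs Janssen: Janssen, 12–7.
Weber vs Okafor: Okafor, 14–5.
Weber vs Janssen: Janssen wins 17–2.
Okafor–Janssen: Okafor 14–5.
Park beats each of Zhou, Weber, Okafor, Janssen — Park is the Condorcet winner.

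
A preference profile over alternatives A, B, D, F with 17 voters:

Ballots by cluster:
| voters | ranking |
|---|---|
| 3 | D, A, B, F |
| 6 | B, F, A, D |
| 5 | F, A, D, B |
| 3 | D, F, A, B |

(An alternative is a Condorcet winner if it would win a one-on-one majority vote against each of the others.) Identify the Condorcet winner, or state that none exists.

Pairwise majorities:
A–B: A 11–6.
A vs D: A, 11–6.
A vs F: A preferred on 3 ballots; F wins 14–3.
B vs D: 6 for B, 11 for D — D by 11–6.
B vs F: B preferred on 3+6 = 9 ballots; B wins 9–8.
D vs F: F, 11–6.
Each alternative drops at least one matchup (A loses to F; B loses to A; D loses to A; F loses to B); the cycle A > B > F > A rules out a Condorcet winner.

none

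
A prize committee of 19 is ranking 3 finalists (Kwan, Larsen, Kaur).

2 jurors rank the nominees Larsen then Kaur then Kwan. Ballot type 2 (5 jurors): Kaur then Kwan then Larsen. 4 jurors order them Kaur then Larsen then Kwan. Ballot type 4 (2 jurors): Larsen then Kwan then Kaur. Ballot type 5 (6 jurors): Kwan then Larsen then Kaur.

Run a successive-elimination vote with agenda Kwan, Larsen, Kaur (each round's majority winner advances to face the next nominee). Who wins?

Round 1: Kwan vs Larsen — 11–8, Kwan advances.
Round 2: Kwan vs Kaur — 8–11, Kaur advances.
The agenda winner is Kaur.

Kaur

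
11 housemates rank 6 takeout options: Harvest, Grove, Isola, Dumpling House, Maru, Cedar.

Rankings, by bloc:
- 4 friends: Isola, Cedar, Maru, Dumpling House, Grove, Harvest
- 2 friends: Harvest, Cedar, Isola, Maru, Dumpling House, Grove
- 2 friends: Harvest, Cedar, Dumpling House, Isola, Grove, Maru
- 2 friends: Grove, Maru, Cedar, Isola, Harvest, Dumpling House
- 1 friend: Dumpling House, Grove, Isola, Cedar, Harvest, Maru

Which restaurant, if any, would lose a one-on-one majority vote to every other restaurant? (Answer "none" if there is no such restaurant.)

Head-to-head results (11 friends):
Harvest vs Grove: Grove, 7–4.
Harvest vs Isola: 2+2 = 4 for Harvest, 7 for Isola — Isola by 7–4.
Harvest vs Dumpling House: Harvest preferred on 2+2+2 = 6 ballots; Harvest wins 6–5.
Harvest vs Maru: Maru wins 6–5.
Harvest vs Cedar: Cedar wins 7–4.
Grove vs Isola: 3 to 8, Isola.
Grove vs Dumpling House: 2 to 9, Dumpling House.
Grove vs Maru: 2+2+1 = 5 for Grove, 6 for Maru — Maru by 6–5.
Grove vs Cedar: 2+1 = 3 for Grove, 8 for Cedar — Cedar by 8–3.
Isola vs Dumpling House: Isola preferred on 4+2+2 = 8 ballots; Isola wins 8–3.
Isola vs Maru: Isola wins 9–2.
Isola vs Cedar: 4+1 = 5 for Isola, 6 for Cedar — Cedar by 6–5.
Dumpling House vs Maru: Maru wins 8–3.
Dumpling House vs Cedar: Dumpling House is ranked higher on 1 ballot, Cedar on 10. Cedar wins 10–1.
Maru vs Cedar: Maru preferred on 2 ballots; Cedar wins 9–2.
Each restaurant has at least one pairwise win (Harvest beats Dumpling House; Grove beats Harvest; Isola beats Harvest; Dumpling House beats Grove; Maru beats Harvest; Cedar beats Harvest) — no Condorcet loser.

none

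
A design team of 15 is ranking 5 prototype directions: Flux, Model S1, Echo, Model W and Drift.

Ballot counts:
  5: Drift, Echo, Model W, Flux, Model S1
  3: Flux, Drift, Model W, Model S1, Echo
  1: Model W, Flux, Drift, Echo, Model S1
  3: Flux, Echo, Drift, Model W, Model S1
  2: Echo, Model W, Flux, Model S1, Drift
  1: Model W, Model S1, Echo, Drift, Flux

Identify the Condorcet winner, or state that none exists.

Pairwise majorities:
Flux vs Model S1: 5+3+1+3+2 = 14 for Flux, 1 for Model S1 — Flux by 14–1.
Flux vs Echo: Flux preferred on 3+1+3 = 7 ballots; Echo wins 8–7.
Flux vs Model W: 6 to 9, Model W.
Flux vs Drift: Flux preferred on 3+1+3+2 = 9 ballots; Flux wins 9–6.
Model S1 vs Echo: Model S1 is ranked higher on 3+1 = 4 ballots, Echo on 11. Echo wins 11–4.
Model S1 vs Model W: 0 to 15, Model W.
Model S1 vs Drift: 2+1 = 3 for Model S1, 12 for Drift — Drift by 12–3.
Echo vs Model W: Echo is ranked higher on 5+3+2 = 10 ballots, Model W on 5. Echo wins 10–5.
Echo vs Drift: 6 to 9, Drift.
Model W vs Drift: Model W preferred on 1+2+1 = 4 ballots; Drift wins 11–4.
No design is unbeaten: Flux loses to Echo; Model S1 loses to Flux; Echo loses to Drift; Model W loses to Echo; Drift loses to Flux. In particular Flux → Drift → Echo → Flux is a majority cycle — no Condorcet winner exists.

none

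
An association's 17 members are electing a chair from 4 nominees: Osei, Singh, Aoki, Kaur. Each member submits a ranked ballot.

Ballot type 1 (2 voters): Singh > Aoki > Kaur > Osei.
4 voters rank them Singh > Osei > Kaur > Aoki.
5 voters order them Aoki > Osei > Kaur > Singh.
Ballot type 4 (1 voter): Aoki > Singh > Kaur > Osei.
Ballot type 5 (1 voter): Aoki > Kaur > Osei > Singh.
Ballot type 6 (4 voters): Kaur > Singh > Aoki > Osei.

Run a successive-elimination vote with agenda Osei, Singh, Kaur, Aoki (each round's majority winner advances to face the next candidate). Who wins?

Round 1: Osei vs Singh — 6–11, Singh advances.
Round 2: Singh vs Kaur — 7–10, Kaur advances.
Round 3: Kaur vs Aoki — 8–9, Aoki advances.
The agenda winner is Aoki.

Aoki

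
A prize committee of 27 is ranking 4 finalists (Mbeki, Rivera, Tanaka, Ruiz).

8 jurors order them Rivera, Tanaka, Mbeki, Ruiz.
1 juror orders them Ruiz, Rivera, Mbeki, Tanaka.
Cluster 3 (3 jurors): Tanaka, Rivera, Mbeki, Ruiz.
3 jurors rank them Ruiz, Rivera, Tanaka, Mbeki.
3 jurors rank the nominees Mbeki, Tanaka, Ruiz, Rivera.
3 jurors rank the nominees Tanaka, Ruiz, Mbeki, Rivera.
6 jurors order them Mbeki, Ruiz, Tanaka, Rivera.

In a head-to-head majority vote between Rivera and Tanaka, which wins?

Tanaka

Ballots ranking Rivera above Tanaka: 8 + 1 + 3 = 12.
Ballots ranking Tanaka above Rivera: 27 − 12 = 15.
Tanaka wins the head-to-head 15–12.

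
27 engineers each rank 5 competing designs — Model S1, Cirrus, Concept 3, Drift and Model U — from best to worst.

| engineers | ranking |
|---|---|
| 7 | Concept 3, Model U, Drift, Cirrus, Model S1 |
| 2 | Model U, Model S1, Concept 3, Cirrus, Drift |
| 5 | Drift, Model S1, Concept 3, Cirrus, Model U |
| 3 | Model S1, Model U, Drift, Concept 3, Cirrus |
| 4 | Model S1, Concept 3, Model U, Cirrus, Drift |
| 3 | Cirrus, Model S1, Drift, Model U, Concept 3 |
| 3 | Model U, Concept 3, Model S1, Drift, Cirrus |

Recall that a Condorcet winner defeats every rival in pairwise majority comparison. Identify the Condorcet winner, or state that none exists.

Model S1

Head-to-head results (27 engineers):
Model S1 vs Cirrus: Model S1 preferred on 2+5+3+4+3 = 17 ballots; Model S1 wins 17–10.
Model S1 vs Concept 3: 2+5+3+4+3 = 17 for Model S1, 10 for Concept 3 — Model S1 by 17–10.
Model S1 vs Drift: Model S1 is ranked higher on 2+3+4+3+3 = 15 ballots, Drift on 12. Model S1 wins 15–12.
Model S1 vs Model U: 15 to 12, Model S1.
Cirrus vs Concept 3: Cirrus preferred on 3 ballots; Concept 3 wins 24–3.
Cirrus vs Drift: 9 to 18, Drift.
Cirrus vs Model U: 5+3 = 8 for Cirrus, 19 for Model U — Model U by 19–8.
Concept 3 vs Drift: Concept 3 preferred on 7+2+4+3 = 16 ballots; Concept 3 wins 16–11.
Concept 3 vs Model U: 16 to 11, Concept 3.
Drift vs Model U: 5+3 = 8 for Drift, 19 for Model U — Model U by 19–8.
Only Model S1 has no losses; Model S1 is the Condorcet winner.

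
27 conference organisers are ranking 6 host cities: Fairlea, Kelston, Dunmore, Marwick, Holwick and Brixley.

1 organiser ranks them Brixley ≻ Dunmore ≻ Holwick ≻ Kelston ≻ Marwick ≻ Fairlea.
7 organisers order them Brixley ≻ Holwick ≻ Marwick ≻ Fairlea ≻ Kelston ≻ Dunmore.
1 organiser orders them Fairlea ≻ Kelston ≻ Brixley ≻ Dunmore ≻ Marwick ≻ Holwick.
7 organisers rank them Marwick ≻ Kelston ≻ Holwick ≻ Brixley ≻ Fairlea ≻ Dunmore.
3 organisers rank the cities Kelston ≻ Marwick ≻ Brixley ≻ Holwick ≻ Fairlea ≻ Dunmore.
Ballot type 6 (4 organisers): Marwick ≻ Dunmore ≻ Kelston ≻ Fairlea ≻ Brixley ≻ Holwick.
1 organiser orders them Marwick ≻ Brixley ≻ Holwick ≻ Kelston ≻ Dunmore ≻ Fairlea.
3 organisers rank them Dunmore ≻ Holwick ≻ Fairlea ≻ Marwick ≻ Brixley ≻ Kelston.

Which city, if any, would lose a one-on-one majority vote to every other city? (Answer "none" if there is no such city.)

Dunmore

Head-to-head results (27 organisers):
Fairlea–Kelston: Kelston 16–11.
Fairlea vs Dunmore: Fairlea wins 18–9.
Fairlea vs Marwick: Fairlea is ranked higher on 1+3 = 4 ballots, Marwick on 23. Marwick wins 23–4.
Fairlea vs Holwick: Fairlea preferred on 1+4 = 5 ballots; Holwick wins 22–5.
Fairlea vs Brixley: 8 to 19, Brixley.
Kelston vs Dunmore: Kelston is ranked higher on 7+1+7+3+1 = 19 ballots, Dunmore on 8. Kelston wins 19–8.
Kelston vs Marwick: 5 to 22, Marwick.
Kelston vs Holwick: Kelston, 15–12.
Kelston vs Brixley: Kelston preferred on 1+7+3+4 = 15 ballots; Kelston wins 15–12.
Dunmore vs Marwick: Marwick, 22–5.
Dunmore vs Holwick: 9 to 18, Holwick.
Dunmore vs Brixley: Brixley wins 20–7.
Marwick vs Holwick: 1+7+3+4+1 = 16 for Marwick, 11 for Holwick — Marwick by 16–11.
Marwick vs Brixley: Marwick is ranked higher on 7+3+4+1+3 = 18 ballots, Brixley on 9. Marwick wins 18–9.
Holwick vs Brixley: Holwick is ranked higher on 7+3 = 10 ballots, Brixley on 17. Brixley wins 17–10.
Only Dunmore has no wins; Dunmore is the Condorcet loser.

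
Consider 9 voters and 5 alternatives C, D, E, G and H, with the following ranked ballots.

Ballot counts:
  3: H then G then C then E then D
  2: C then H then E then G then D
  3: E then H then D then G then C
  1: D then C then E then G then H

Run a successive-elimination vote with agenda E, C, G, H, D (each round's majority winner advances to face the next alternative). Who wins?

H

Round 1: E vs C — 3–6, C advances.
Round 2: C vs G — 3–6, G advances.
Round 3: G vs H — 1–8, H advances.
Round 4: H vs D — 8–1, H advances.
The agenda winner is H.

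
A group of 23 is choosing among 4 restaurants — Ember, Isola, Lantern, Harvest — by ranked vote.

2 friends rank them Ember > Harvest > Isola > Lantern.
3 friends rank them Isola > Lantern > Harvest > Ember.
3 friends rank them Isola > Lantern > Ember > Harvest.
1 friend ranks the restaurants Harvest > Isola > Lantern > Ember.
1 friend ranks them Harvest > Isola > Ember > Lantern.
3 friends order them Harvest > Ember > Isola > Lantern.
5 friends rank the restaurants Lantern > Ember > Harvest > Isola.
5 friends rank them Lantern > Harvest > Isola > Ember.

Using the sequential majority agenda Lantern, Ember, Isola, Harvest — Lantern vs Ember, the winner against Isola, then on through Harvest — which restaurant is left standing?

Harvest

Round 1: Lantern vs Ember — 17–6, Lantern advances.
Round 2: Lantern vs Isola — 10–13, Isola advances.
Round 3: Isola vs Harvest — 6–17, Harvest advances.
Harvest survives the agenda.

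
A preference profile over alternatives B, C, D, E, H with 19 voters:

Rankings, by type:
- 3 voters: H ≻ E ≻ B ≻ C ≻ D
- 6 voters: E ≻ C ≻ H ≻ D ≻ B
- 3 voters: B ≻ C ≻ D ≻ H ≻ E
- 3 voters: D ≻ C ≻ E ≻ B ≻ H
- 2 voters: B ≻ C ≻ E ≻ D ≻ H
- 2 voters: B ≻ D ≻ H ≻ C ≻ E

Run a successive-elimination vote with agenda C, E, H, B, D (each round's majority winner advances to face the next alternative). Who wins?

Round 1: C vs E — 10–9, C advances.
Round 2: C vs H — 14–5, C advances.
Round 3: C vs B — 9–10, B advances.
Round 4: B vs D — 10–9, B advances.
The agenda winner is B.

B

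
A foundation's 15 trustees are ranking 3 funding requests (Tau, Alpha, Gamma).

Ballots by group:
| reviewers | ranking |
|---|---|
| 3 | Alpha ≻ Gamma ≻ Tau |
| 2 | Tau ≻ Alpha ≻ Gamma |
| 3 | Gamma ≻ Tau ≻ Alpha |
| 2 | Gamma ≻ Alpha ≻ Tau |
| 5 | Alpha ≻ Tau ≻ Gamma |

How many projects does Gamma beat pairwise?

1

Gamma against each rival (15 reviewers):
Gamma vs Tau: 3+3+2 = 8 for Gamma, 7 for Tau — Gamma by 8–7.
Gamma vs Alpha: 5 to 10, Alpha.
Gamma beats Tau; loses to Alpha — 1 pairwise win.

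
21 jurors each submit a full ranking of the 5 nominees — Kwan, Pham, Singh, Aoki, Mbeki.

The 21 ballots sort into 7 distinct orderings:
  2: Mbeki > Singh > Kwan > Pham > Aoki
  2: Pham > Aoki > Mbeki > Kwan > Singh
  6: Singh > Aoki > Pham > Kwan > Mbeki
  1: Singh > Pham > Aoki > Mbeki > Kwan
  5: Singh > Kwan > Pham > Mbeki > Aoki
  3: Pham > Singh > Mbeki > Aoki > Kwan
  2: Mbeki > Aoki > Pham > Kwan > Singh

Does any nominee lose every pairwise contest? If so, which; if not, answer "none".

Head-to-head results (21 jurors):
Kwan vs Pham: Kwan is ranked higher on 2+5 = 7 ballots, Pham on 14. Pham wins 14–7.
Kwan–Singh: Singh 17–4.
Kwan–Aoki: Aoki 14–7.
Kwan vs Mbeki: Kwan preferred on 6+5 = 11 ballots; Kwan wins 11–10.
Pham vs Singh: Pham is ranked higher on 2+3+2 = 7 ballots, Singh on 14. Singh wins 14–7.
Pham vs Aoki: Pham, 13–8.
Pham vs Mbeki: Pham, 17–4.
Singh–Aoki: Singh 17–4.
Singh–Mbeki: Singh 15–6.
Aoki vs Mbeki: 2+6+1 = 9 for Aoki, 12 for Mbeki — Mbeki by 12–9.
Each nominee has at least one pairwise win (Kwan beats Mbeki; Pham beats Kwan; Singh beats Kwan; Aoki beats Kwan; Mbeki beats Aoki) — no Condorcet loser.

none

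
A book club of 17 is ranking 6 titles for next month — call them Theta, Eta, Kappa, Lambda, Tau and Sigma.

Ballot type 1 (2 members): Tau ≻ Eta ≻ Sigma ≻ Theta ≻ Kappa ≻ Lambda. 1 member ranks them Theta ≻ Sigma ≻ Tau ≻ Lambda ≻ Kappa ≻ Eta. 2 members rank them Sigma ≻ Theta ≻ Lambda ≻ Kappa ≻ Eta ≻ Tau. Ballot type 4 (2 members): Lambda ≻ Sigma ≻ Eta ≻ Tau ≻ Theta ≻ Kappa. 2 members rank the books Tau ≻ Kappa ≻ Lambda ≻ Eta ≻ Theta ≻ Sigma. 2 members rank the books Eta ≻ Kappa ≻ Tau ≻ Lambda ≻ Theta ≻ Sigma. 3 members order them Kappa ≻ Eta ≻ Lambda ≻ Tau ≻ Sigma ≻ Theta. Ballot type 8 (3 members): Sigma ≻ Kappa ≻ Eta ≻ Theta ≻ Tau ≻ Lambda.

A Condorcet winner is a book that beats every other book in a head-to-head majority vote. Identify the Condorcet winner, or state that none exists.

Head-to-head results (17 members):
Theta vs Eta: 3 to 14, Eta.
Theta vs Kappa: 7 to 10, Kappa.
Theta vs Lambda: 2+1+2+3 = 8 for Theta, 9 for Lambda — Lambda by 9–8.
Theta vs Tau: Theta preferred on 1+2+3 = 6 ballots; Tau wins 11–6.
Theta vs Sigma: Theta is ranked higher on 1+2+2 = 5 ballots, Sigma on 12. Sigma wins 12–5.
Eta vs Kappa: Eta preferred on 2+2+2 = 6 ballots; Kappa wins 11–6.
Eta vs Lambda: Eta preferred on 2+2+3+3 = 10 ballots; Eta wins 10–7.
Eta vs Tau: 12 to 5, Eta.
Eta vs Sigma: 9 to 8, Eta.
Kappa vs Lambda: Kappa is ranked higher on 2+2+2+3+3 = 12 ballots, Lambda on 5. Kappa wins 12–5.
Kappa vs Tau: Kappa preferred on 2+2+3+3 = 10 ballots; Kappa wins 10–7.
Kappa vs Sigma: 7 to 10, Sigma.
Lambda vs Tau: 2+2+3 = 7 for Lambda, 10 for Tau — Tau by 10–7.
Lambda vs Sigma: Lambda preferred on 2+2+2+3 = 9 ballots; Lambda wins 9–8.
Tau vs Sigma: Tau preferred on 2+2+2+3 = 9 ballots; Tau wins 9–8.
No book is unbeaten: Theta loses to Eta; Eta loses to Kappa; Kappa loses to Sigma; Lambda loses to Eta; Tau loses to Eta; Sigma loses to Eta. In particular Eta beats Sigma beats Kappa beats Eta is a majority cycle — no Condorcet winner exists.

none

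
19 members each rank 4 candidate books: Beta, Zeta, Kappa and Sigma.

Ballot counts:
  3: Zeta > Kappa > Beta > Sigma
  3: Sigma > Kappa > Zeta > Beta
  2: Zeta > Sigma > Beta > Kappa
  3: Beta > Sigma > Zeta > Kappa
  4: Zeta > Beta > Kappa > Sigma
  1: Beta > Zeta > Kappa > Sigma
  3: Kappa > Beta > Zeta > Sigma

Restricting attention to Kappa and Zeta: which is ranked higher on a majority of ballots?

Zeta

Ballots ranking Kappa above Zeta: 3 + 3 = 6.
Ballots ranking Zeta above Kappa: 19 − 6 = 13.
Zeta wins the head-to-head 13–6.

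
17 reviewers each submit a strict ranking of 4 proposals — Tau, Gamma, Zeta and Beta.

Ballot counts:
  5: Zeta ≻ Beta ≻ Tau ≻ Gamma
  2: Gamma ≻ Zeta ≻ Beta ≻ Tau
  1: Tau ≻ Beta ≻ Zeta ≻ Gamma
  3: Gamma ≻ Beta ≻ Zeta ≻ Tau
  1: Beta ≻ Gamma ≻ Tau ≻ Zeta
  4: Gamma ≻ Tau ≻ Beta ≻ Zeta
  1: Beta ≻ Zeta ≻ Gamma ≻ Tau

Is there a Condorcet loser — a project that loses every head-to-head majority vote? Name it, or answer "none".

Tau

Head-to-head results (17 reviewers):
Tau vs Gamma: Tau preferred on 5+1 = 6 ballots; Gamma wins 11–6.
Tau vs Zeta: Zeta wins 11–6.
Tau–Beta: Beta 12–5.
Gamma vs Zeta: Gamma is ranked higher on 2+3+1+4 = 10 ballots, Zeta on 7. Gamma wins 10–7.
Gamma–Beta: Gamma 9–8.
Zeta vs Beta: Zeta preferred on 5+2 = 7 ballots; Beta wins 10–7.
Tau is beaten in every head-to-head and is the Condorcet loser.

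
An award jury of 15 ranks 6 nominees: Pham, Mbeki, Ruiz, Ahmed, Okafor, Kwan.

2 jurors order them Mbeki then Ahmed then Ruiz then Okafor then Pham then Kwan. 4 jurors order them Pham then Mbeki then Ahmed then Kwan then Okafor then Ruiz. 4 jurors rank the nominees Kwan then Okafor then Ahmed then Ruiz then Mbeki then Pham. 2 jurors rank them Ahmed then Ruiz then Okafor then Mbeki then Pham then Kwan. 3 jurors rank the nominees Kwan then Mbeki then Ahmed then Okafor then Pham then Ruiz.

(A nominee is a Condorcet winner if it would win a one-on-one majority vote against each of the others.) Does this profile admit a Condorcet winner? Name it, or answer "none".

Mbeki

Head-to-head results (15 jurors):
Pham vs Mbeki: 4 for Pham, 11 for Mbeki — Mbeki by 11–4.
Pham vs Ruiz: Pham preferred on 4+3 = 7 ballots; Ruiz wins 8–7.
Pham vs Ahmed: Pham is ranked higher on 4 ballots, Ahmed on 11. Ahmed wins 11–4.
Pham vs Okafor: 4 for Pham, 11 for Okafor — Okafor by 11–4.
Pham vs Kwan: Pham preferred on 2+4+2 = 8 ballots; Pham wins 8–7.
Mbeki vs Ruiz: 9 to 6, Mbeki.
Mbeki vs Ahmed: 9 to 6, Mbeki.
Mbeki vs Okafor: Mbeki is ranked higher on 2+4+3 = 9 ballots, Okafor on 6. Mbeki wins 9–6.
Mbeki vs Kwan: 8 to 7, Mbeki.
Ruiz vs Ahmed: 0 to 15, Ahmed.
Ruiz vs Okafor: Ruiz preferred on 2+2 = 4 ballots; Okafor wins 11–4.
Ruiz vs Kwan: Ruiz preferred on 2+2 = 4 ballots; Kwan wins 11–4.
Ahmed vs Okafor: Ahmed is ranked higher on 2+4+2+3 = 11 ballots, Okafor on 4. Ahmed wins 11–4.
Ahmed vs Kwan: Ahmed is ranked higher on 2+4+2 = 8 ballots, Kwan on 7. Ahmed wins 8–7.
Okafor vs Kwan: 4 to 11, Kwan.
Mbeki wins every pairwise contest, so Mbeki is the Condorcet winner.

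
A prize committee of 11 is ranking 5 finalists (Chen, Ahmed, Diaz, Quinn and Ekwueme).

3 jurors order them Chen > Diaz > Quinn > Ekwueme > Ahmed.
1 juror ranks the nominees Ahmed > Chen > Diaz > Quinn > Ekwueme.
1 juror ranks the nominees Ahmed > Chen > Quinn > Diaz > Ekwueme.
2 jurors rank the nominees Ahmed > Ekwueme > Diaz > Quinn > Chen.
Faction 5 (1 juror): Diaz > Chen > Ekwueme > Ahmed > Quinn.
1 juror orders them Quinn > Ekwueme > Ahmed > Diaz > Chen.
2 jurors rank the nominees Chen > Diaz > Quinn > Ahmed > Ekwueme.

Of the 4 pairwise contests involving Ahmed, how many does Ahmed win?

Ahmed against each rival (11 jurors):
Ahmed–Chen: Chen 6–5.
Ahmed vs Diaz: Ahmed is ranked higher on 1+1+2+1 = 5 ballots, Diaz on 6. Diaz wins 6–5.
Ahmed vs Quinn: 1+1+2+1 = 5 for Ahmed, 6 for Quinn — Quinn by 6–5.
Ahmed vs Ekwueme: Ahmed is ranked higher on 1+1+2+2 = 6 ballots, Ekwueme on 5. Ahmed wins 6–5.
Ahmed beats Ekwueme; loses to Chen, Diaz, Quinn — 1 pairwise win.

1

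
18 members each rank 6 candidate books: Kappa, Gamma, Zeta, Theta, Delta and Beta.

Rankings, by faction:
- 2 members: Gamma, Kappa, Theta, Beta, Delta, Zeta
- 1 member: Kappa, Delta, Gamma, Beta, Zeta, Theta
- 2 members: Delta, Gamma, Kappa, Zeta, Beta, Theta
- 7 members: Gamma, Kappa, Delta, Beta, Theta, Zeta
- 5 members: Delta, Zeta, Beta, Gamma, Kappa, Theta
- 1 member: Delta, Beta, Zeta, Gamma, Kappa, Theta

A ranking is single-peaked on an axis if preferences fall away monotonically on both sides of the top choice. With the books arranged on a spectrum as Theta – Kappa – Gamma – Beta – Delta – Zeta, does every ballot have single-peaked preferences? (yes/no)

Axis positions: Theta=1, Kappa=2, Gamma=3, Beta=4, Delta=5, Zeta=6.
Faction 1 (peak Gamma at position 3): ranking walks positions 3-2-1-4-5-6, expanding outward from the peak — single-peaked.
Faction 2: ranking walks positions 2-5-3-4-6-1; Delta is ranked above Gamma even though Gamma lies between Delta and the peak Kappa on the axis — preferences dip and rise again. Not single-peaked.
Faction 3: ranking walks positions 5-3-2-6-4-1; Gamma is ranked above Beta even though Beta lies between Gamma and the peak Delta on the axis — preferences dip and rise again. Not single-peaked.
Faction 4: ranking walks positions 3-2-5-4-1-6; Delta is ranked above Beta even though Beta lies between Delta and the peak Gamma on the axis — preferences dip and rise again. Not single-peaked.
Faction 5 (peak Delta at position 5): ranking walks positions 5-6-4-3-2-1, expanding outward from the peak — single-peaked.
Faction 6 (peak Delta at position 5): ranking walks positions 5-4-6-3-2-1, expanding outward from the peak — single-peaked.
Faction 2 violates single-peakedness, so the profile is not single-peaked on this axis.

no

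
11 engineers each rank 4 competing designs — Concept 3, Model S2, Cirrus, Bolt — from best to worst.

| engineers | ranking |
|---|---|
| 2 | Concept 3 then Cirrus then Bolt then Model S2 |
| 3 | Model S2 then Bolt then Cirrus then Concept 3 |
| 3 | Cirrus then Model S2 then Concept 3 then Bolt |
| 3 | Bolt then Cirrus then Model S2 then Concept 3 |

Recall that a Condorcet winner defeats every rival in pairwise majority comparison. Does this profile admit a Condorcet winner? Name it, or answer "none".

Pairwise majorities:
Concept 3 vs Model S2: 2 for Concept 3, 9 for Model S2 — Model S2 by 9–2.
Concept 3 vs Cirrus: Concept 3 preferred on 2 ballots; Cirrus wins 9–2.
Concept 3 vs Bolt: Concept 3 is ranked higher on 2+3 = 5 ballots, Bolt on 6. Bolt wins 6–5.
Model S2 vs Cirrus: Cirrus wins 8–3.
Model S2 vs Bolt: Model S2 wins 6–5.
Cirrus vs Bolt: Bolt wins 6–5.
No design is unbeaten: Concept 3 loses to Model S2; Model S2 loses to Cirrus; Cirrus loses to Bolt; Bolt loses to Model S2. In particular Model S2 → Bolt → Cirrus → Model S2 is a majority cycle — no Condorcet winner exists.

none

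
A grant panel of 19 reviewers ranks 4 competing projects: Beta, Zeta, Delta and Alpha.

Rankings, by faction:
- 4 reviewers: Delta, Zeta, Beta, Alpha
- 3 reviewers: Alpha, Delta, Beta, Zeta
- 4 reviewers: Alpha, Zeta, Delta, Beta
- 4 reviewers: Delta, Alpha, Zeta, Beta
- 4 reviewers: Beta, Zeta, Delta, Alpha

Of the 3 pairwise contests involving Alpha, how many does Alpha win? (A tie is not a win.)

2

Alpha against each rival (19 reviewers):
Alpha vs Beta: Alpha, 11–8.
Alpha vs Zeta: 11 to 8, Alpha.
Alpha vs Delta: Delta wins 12–7.
Alpha beats Beta, Zeta; loses to Delta — 2 pairwise wins.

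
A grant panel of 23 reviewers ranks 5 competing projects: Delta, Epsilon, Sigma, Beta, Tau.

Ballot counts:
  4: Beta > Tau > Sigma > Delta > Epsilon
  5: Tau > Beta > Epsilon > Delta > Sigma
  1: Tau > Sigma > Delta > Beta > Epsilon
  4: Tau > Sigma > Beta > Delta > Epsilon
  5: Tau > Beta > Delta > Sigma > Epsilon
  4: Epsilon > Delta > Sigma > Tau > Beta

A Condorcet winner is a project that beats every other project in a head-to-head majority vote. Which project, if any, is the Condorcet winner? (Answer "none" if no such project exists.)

Pairwise majorities:
Delta vs Epsilon: 14 to 9, Delta.
Delta vs Sigma: Delta preferred on 5+5+4 = 14 ballots; Delta wins 14–9.
Delta vs Beta: Delta preferred on 1+4 = 5 ballots; Beta wins 18–5.
Delta vs Tau: 4 for Delta, 19 for Tau — Tau by 19–4.
Epsilon vs Sigma: Epsilon preferred on 5+4 = 9 ballots; Sigma wins 14–9.
Epsilon vs Beta: Epsilon is ranked higher on 4 ballots, Beta on 19. Beta wins 19–4.
Epsilon vs Tau: 4 for Epsilon, 19 for Tau — Tau by 19–4.
Sigma vs Beta: 9 to 14, Beta.
Sigma vs Tau: 4 to 19, Tau.
Beta vs Tau: Beta is ranked higher on 4 ballots, Tau on 19. Tau wins 19–4.
Only Tau has no losses; Tau is the Condorcet winner.

Tau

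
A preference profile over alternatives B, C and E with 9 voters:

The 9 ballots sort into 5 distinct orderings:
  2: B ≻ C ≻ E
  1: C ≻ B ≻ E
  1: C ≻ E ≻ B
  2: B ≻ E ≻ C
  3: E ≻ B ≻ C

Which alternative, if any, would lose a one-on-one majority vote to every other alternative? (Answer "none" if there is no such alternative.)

C

Head-to-head results (9 voters):
B vs C: B, 7–2.
B vs E: B is ranked higher on 2+1+2 = 5 ballots, E on 4. B wins 5–4.
C vs E: 2+1+1 = 4 for C, 5 for E — E by 5–4.
C loses to every other alternative — it is the Condorcet loser.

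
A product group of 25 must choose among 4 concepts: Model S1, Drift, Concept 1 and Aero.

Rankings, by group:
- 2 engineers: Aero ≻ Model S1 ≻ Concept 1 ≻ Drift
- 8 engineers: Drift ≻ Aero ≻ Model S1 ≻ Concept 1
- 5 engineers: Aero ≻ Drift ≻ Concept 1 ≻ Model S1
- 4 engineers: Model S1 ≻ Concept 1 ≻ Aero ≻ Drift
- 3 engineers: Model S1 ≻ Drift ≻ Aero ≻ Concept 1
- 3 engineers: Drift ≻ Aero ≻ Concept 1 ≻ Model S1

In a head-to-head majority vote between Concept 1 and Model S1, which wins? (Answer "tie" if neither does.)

Model S1

Ballots ranking Concept 1 above Model S1: 5 + 3 = 8.
Ballots ranking Model S1 above Concept 1: 25 − 8 = 17.
Model S1 wins the head-to-head 17–8.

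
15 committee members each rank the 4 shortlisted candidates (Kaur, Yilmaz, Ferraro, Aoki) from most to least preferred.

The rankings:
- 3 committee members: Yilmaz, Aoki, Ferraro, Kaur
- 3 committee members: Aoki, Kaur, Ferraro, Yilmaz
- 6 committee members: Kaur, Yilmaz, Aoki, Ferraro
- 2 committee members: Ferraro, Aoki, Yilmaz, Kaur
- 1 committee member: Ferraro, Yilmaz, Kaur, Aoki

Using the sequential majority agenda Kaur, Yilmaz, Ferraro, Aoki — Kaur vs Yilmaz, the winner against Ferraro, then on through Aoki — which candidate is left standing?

Round 1: Kaur vs Yilmaz — 9–6, Kaur advances.
Round 2: Kaur vs Ferraro — 9–6, Kaur advances.
Round 3: Kaur vs Aoki — 7–8, Aoki advances.
Aoki survives the agenda.

Aoki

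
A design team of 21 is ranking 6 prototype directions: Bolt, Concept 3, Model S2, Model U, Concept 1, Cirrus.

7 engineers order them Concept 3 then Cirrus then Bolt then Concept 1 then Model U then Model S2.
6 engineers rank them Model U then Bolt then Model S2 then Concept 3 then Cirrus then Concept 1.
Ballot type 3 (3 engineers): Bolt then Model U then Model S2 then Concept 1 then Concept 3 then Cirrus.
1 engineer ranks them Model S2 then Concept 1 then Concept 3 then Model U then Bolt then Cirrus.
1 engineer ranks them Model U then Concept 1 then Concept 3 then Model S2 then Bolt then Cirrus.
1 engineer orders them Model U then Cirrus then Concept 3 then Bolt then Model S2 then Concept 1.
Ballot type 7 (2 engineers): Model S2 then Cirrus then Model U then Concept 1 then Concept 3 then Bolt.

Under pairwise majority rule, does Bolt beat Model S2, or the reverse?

Bolt

Ballots ranking Bolt above Model S2: 7 + 6 + 3 + 1 = 17.
Ballots ranking Model S2 above Bolt: 21 − 17 = 4.
Bolt wins the head-to-head 17–4.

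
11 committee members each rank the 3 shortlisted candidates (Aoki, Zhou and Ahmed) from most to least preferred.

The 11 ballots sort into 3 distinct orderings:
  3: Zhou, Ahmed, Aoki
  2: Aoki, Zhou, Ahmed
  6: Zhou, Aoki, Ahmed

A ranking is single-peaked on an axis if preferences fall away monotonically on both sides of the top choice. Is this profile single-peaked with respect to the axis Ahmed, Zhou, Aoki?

Axis positions: Ahmed=1, Zhou=2, Aoki=3.
Group 1 (peak Zhou at position 2): ranking walks positions 2-1-3, expanding outward from the peak — single-peaked.
Group 2 (peak Aoki at position 3): ranking walks positions 3-2-1, expanding outward from the peak — single-peaked.
Group 3 (peak Zhou at position 2): ranking walks positions 2-3-1, expanding outward from the peak — single-peaked.
Every ranking is single-peaked on this axis.

yes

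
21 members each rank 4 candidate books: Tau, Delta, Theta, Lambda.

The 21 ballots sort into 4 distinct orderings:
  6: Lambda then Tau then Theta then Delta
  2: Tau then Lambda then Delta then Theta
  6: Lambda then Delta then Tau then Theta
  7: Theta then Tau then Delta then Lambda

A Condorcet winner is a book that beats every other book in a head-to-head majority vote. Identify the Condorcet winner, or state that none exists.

Check each pair by majority over 21 ballots:
Tau vs Delta: Tau preferred on 6+2+7 = 15 ballots; Tau wins 15–6.
Tau vs Theta: 6+2+6 = 14 for Tau, 7 for Theta — Tau by 14–7.
Tau vs Lambda: 9 to 12, Lambda.
Delta vs Theta: Delta preferred on 2+6 = 8 ballots; Theta wins 13–8.
Delta vs Lambda: 7 for Delta, 14 for Lambda — Lambda by 14–7.
Theta vs Lambda: Theta is ranked higher on 7 ballots, Lambda on 14. Lambda wins 14–7.
Lambda wins every pairwise contest, so Lambda is the Condorcet winner.

Lambda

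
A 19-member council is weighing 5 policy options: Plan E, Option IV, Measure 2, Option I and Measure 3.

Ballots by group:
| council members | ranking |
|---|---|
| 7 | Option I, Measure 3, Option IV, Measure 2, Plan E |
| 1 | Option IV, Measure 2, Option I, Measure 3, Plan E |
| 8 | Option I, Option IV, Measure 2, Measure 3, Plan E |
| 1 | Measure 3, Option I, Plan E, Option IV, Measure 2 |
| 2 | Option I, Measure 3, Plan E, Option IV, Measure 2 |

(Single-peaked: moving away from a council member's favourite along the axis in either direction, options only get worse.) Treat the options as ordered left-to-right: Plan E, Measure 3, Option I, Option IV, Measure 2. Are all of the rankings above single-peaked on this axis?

yes

Axis positions: Plan E=1, Measure 3=2, Option I=3, Option IV=4, Measure 2=5.
Group 1 (peak Option I at position 3): ranking walks positions 3-2-4-5-1, expanding outward from the peak — single-peaked.
Group 2 (peak Option IV at position 4): ranking walks positions 4-5-3-2-1, expanding outward from the peak — single-peaked.
Group 3 (peak Option I at position 3): ranking walks positions 3-4-5-2-1, expanding outward from the peak — single-peaked.
Group 4 (peak Measure 3 at position 2): ranking walks positions 2-3-1-4-5, expanding outward from the peak — single-peaked.
Group 5 (peak Option I at position 3): ranking walks positions 3-2-1-4-5, expanding outward from the peak — single-peaked.
Every ranking is single-peaked on this axis.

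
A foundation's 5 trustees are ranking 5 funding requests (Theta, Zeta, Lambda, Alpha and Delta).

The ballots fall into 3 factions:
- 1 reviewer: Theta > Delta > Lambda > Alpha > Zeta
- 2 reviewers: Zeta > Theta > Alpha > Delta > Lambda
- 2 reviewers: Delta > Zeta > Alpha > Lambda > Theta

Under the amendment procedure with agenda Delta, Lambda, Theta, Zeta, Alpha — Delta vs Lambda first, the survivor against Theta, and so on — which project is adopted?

Round 1: Delta vs Lambda — 5–0, Delta advances.
Round 2: Delta vs Theta — 2–3, Theta advances.
Round 3: Theta vs Zeta — 1–4, Zeta advances.
Round 4: Zeta vs Alpha — 4–1, Zeta advances.
The agenda winner is Zeta.

Zeta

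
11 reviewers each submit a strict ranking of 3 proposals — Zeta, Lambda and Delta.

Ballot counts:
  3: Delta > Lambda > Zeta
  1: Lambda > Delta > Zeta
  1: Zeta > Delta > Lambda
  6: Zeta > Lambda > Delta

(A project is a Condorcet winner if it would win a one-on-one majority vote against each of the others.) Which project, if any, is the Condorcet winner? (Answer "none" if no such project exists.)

Head-to-head results (11 reviewers):
Zeta–Lambda: Zeta 7–4.
Zeta vs Delta: Zeta wins 7–4.
Lambda vs Delta: Lambda, 7–4.
Zeta beats each of Lambda, Delta — Zeta is the Condorcet winner.

Zeta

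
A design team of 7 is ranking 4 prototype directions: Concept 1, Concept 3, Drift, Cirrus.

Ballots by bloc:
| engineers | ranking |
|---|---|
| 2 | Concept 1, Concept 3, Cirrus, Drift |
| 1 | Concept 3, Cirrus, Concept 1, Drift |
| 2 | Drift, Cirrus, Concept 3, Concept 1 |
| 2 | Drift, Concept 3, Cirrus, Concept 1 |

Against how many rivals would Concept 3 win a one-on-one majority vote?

Concept 3 against each rival (7 engineers):
Concept 3 vs Concept 1: Concept 3 wins 5–2.
Concept 3 vs Drift: Concept 3 is ranked higher on 2+1 = 3 ballots, Drift on 4. Drift wins 4–3.
Concept 3–Cirrus: Concept 3 5–2.
Concept 3 beats Concept 1, Cirrus; loses to Drift — 2 pairwise wins.

2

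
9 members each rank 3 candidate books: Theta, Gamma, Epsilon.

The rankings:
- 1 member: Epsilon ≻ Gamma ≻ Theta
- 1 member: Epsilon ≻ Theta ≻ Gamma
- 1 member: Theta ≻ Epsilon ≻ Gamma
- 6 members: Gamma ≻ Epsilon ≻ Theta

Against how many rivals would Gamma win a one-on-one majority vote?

Gamma against each rival (9 members):
Gamma vs Theta: Gamma is ranked higher on 1+6 = 7 ballots, Theta on 2. Gamma wins 7–2.
Gamma vs Epsilon: Gamma preferred on 6 ballots; Gamma wins 6–3.
Gamma beats Theta, Epsilon — 2 pairwise wins.

2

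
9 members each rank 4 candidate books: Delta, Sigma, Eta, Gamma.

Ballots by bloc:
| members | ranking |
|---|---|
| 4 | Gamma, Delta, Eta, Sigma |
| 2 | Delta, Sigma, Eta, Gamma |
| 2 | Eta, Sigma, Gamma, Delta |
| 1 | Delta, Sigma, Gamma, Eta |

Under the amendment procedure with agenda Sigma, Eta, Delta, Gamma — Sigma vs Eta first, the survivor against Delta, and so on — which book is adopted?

Gamma

Round 1: Sigma vs Eta — 3–6, Eta advances.
Round 2: Eta vs Delta — 2–7, Delta advances.
Round 3: Delta vs Gamma — 3–6, Gamma advances.
Gamma survives the agenda.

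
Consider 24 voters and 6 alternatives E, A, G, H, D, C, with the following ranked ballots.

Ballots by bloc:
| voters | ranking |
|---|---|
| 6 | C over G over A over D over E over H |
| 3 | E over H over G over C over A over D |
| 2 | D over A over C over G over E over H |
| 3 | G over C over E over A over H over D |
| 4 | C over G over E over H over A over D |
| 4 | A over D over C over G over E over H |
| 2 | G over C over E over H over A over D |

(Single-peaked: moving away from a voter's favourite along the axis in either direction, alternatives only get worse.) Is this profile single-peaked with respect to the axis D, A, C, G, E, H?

Axis positions: D=1, A=2, C=3, G=4, E=5, H=6.
Bloc 1 (peak C at position 3): ranking walks positions 3-4-2-1-5-6, expanding outward from the peak — single-peaked.
Bloc 2 (peak E at position 5): ranking walks positions 5-6-4-3-2-1, expanding outward from the peak — single-peaked.
Bloc 3 (peak D at position 1): ranking walks positions 1-2-3-4-5-6, expanding outward from the peak — single-peaked.
Bloc 4 (peak G at position 4): ranking walks positions 4-3-5-2-6-1, expanding outward from the peak — single-peaked.
Bloc 5 (peak C at position 3): ranking walks positions 3-4-5-6-2-1, expanding outward from the peak — single-peaked.
Bloc 6 (peak A at position 2): ranking walks positions 2-1-3-4-5-6, expanding outward from the peak — single-peaked.
Bloc 7 (peak G at position 4): ranking walks positions 4-3-5-6-2-1, expanding outward from the peak — single-peaked.
Every ranking is single-peaked on this axis.

yes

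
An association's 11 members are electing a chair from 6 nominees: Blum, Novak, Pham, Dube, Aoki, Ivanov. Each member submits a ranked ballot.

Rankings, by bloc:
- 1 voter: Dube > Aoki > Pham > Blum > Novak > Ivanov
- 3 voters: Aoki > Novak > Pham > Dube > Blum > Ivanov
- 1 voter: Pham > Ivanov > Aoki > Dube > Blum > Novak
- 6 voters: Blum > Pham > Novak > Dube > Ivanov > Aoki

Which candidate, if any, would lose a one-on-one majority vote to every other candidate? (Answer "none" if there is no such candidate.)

Aoki

Head-to-head results (11 voters):
Blum vs Novak: Blum, 8–3.
Blum vs Pham: Blum, 6–5.
Blum vs Dube: 6 to 5, Blum.
Blum vs Aoki: Blum, 6–5.
Blum vs Ivanov: Blum preferred on 1+3+6 = 10 ballots; Blum wins 10–1.
Novak vs Pham: Novak is ranked higher on 3 ballots, Pham on 8. Pham wins 8–3.
Novak vs Dube: Novak, 9–2.
Novak–Aoki: Novak 6–5.
Novak vs Ivanov: Novak, 10–1.
Pham–Dube: Pham 10–1.
Pham–Aoki: Pham 7–4.
Pham vs Ivanov: Pham wins 11–0.
Dube–Aoki: Dube 7–4.
Dube vs Ivanov: Dube, 10–1.
Aoki vs Ivanov: Ivanov, 7–4.
Aoki is beaten in every head-to-head and is the Condorcet loser.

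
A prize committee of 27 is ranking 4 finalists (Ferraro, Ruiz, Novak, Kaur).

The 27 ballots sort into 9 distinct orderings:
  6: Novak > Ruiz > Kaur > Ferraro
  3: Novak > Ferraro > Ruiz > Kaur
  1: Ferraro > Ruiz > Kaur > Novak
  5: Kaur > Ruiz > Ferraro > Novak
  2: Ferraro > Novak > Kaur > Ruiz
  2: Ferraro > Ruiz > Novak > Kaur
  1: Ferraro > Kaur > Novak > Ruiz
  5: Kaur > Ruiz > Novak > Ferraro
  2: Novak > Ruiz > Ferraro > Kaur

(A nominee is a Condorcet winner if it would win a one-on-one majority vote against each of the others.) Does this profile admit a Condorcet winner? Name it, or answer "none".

Novak

Pairwise majorities:
Ferraro vs Ruiz: Ruiz wins 18–9.
Ferraro vs Novak: 11 to 16, Novak.
Ferraro–Kaur: Kaur 16–11.
Ruiz vs Novak: Ruiz preferred on 1+5+2+5 = 13 ballots; Novak wins 14–13.
Ruiz vs Kaur: 14 to 13, Ruiz.
Novak vs Kaur: 15 to 12, Novak.
Novak wins every pairwise contest, so Novak is the Condorcet winner.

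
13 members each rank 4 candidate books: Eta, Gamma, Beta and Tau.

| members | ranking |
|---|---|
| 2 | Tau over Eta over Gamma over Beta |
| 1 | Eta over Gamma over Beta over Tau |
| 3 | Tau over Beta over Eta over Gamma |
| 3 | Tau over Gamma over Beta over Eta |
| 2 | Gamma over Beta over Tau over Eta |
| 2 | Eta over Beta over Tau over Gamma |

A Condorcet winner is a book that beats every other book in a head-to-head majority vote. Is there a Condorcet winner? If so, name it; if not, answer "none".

Tau

Head-to-head results (13 members):
Eta vs Gamma: 8 to 5, Eta.
Eta vs Beta: Eta preferred on 2+1+2 = 5 ballots; Beta wins 8–5.
Eta vs Tau: 3 to 10, Tau.
Gamma vs Beta: 8 to 5, Gamma.
Gamma vs Tau: 1+2 = 3 for Gamma, 10 for Tau — Tau by 10–3.
Beta vs Tau: Beta is ranked higher on 1+2+2 = 5 ballots, Tau on 8. Tau wins 8–5.
Tau wins every pairwise contest, so Tau is the Condorcet winner.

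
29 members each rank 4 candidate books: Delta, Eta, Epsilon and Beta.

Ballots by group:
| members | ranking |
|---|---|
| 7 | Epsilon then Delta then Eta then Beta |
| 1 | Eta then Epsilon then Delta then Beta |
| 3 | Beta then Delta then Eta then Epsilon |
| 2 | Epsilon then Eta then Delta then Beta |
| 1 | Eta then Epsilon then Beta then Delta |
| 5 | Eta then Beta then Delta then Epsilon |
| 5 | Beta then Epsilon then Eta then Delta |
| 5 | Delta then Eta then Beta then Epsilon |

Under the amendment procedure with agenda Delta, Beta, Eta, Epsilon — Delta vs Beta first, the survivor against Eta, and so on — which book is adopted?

Round 1: Delta vs Beta — 15–14, Delta advances.
Round 2: Delta vs Eta — 15–14, Delta advances.
Round 3: Delta vs Epsilon — 13–16, Epsilon advances.
The agenda winner is Epsilon.

Epsilon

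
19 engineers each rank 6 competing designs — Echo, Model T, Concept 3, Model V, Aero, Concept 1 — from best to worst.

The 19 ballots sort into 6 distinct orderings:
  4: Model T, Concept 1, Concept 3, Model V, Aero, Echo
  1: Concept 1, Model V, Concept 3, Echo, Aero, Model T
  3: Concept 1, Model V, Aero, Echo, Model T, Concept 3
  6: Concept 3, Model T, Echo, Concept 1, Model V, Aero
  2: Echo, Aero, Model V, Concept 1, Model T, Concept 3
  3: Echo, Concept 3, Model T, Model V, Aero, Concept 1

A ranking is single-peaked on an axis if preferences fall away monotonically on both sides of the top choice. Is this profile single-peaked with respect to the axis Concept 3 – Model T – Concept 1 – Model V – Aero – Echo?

Axis positions: Concept 3=1, Model T=2, Concept 1=3, Model V=4, Aero=5, Echo=6.
Ballot type 1 (peak Model T at position 2): ranking walks positions 2-3-1-4-5-6, expanding outward from the peak — single-peaked.
Ballot type 2: ranking walks positions 3-4-1-6-5-2; Concept 3 is ranked above Model T even though Model T lies between Concept 3 and the peak Concept 1 on the axis — preferences dip and rise again. Not single-peaked.
Ballot type 3 (peak Concept 1 at position 3): ranking walks positions 3-4-5-6-2-1, expanding outward from the peak — single-peaked.
Ballot type 4: ranking walks positions 1-2-6-3-4-5; Echo is ranked above Concept 1 even though Concept 1 lies between Echo and the peak Concept 3 on the axis — preferences dip and rise again. Not single-peaked.
Ballot type 5 (peak Echo at position 6): ranking walks positions 6-5-4-3-2-1, expanding outward from the peak — single-peaked.
Ballot type 6: ranking walks positions 6-1-2-4-5-3; Concept 3 is ranked above Aero even though Aero lies between Concept 3 and the peak Echo on the axis — preferences dip and rise again. Not single-peaked.
Ballot type 2 violates single-peakedness, so the profile is not single-peaked on this axis.

no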